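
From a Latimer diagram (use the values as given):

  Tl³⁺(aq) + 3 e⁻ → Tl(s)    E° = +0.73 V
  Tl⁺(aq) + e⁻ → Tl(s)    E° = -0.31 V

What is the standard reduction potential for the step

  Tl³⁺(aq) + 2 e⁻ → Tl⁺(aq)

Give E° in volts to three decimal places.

Sequential free energies add, so n₃E°₃ = n₁E°₁ + n₂E°₂.
With n₃ = 3, and the known step contributing 1×(-0.31) V, the unknown satisfies 2·E° = 3×(+0.73) − 1×(-0.31) = +2.500.
E° = +2.500 / 2 = +1.250 V.

+1.250 V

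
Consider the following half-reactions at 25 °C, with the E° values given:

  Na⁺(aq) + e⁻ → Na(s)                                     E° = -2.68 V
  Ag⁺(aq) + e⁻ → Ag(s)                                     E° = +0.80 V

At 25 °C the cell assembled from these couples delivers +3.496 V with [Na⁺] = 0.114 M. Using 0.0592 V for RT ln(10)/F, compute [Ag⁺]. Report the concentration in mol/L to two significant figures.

Ag⁺/Ag is the cathode, Na⁺/Na the anode: E°cell = +3.48 V, n = 1.
Overall reaction: Ag⁺(aq) + Na(s) → Ag(s) + Na⁺(aq); Q = [Na⁺]^1/[Ag⁺]^1.
From E = E° − (0.0592/n) log Q: log Q = (E° − E)·n/0.0592 = (+3.48 − (+3.496))·1/0.0592 = -0.2703.
So 1·log[Ag⁺] = 1·log(0.114) − log Q = -0.9431 − (-0.2703) = -0.6728; [Ag⁺] = 10^(-0.6728) ≈ 0.21 M.

0.21 M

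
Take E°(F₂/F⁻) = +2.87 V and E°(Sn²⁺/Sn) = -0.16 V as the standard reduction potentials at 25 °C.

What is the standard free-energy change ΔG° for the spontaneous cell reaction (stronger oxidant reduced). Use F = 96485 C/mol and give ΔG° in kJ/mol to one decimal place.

F₂/F⁻ (E° = +2.87 V) is the cathode; Sn²⁺/Sn (E° = -0.16 V) is the anode, so E°cell = +3.03 V.
Balancing electrons gives n = 2 (lcm of 2 and 2).
ΔG° = −nFE° = −(2)(96485)(+3.03) = -584,699 J = -584.7 kJ/mol.

-584.7 kJ/mol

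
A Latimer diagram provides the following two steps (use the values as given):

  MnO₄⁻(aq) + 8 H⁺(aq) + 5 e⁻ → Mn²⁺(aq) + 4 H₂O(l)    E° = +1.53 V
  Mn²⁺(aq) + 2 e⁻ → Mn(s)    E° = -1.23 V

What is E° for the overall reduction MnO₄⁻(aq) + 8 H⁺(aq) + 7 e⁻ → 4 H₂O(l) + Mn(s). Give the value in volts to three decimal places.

Adding the free-energy changes (−nFE°) of the two steps gives −n₃FE°₃ = −n₁FE°₁ − n₂FE°₂.
E°₃ = (5×+1.53 + 2×-1.23) / 7 = (+5.190) / 7 = +0.741 V.

+0.741 V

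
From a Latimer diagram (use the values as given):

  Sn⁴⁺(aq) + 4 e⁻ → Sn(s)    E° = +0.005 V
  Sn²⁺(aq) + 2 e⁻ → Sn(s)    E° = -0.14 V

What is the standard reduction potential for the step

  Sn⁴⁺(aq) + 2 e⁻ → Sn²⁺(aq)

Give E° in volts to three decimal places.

+0.150 V

Sequential free energies add, so n₃E°₃ = n₁E°₁ + n₂E°₂.
With n₃ = 4, and the known step contributing 2×(-0.14) V, the unknown satisfies 2·E° = 4×(+0.005) − 2×(-0.14) = +0.300.
E° = +0.300 / 2 = +0.150 V.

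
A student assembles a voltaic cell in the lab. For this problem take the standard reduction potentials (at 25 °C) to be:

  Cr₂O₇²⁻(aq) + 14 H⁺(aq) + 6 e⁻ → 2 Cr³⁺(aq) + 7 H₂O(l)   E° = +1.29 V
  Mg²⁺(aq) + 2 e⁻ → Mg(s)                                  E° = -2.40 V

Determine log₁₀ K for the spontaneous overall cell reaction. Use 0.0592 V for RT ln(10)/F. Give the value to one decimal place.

374.0

Cathode: Cr₂O₇²⁻/Cr³⁺; anode: Mg²⁺/Mg. E°cell = +3.69 V, n = 6.
log K = nE°cell / 0.0592 = (6)(+3.69) / 0.0592 = 374.0.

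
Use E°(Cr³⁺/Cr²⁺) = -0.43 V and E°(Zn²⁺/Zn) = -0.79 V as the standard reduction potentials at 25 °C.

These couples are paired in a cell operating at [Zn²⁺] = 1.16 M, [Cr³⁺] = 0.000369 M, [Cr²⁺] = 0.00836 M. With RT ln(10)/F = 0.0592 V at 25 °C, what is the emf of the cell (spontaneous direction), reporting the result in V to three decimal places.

Cr³⁺/Cr²⁺ is the cathode (higher E°), Zn²⁺/Zn the anode: E°cell = -0.43 − (-0.79) = +0.36 V, n = 2.
Overall: 2 Cr³⁺(aq) + Zn(s) → 2 Cr²⁺(aq) + Zn²⁺(aq)
Q = [Cr²⁺]^2·[Zn²⁺] / ([Cr³⁺]^2); log Q = 2.775.
E = E° − (0.0592/n) log Q = +0.36 − (0.0592/2)(2.775) = +0.278 V.

+0.278 V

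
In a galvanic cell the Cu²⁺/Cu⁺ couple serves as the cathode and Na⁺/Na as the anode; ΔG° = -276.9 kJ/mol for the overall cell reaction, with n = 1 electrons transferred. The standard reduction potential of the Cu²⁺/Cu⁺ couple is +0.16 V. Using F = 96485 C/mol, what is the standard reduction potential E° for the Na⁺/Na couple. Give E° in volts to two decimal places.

E°cell = −ΔG°/(nF) = −(-276.9×10³)/((1)(96485)) = +2.870 V.
Since Cu²⁺/Cu⁺ is the cathode and Na⁺/Na the anode, E°cell = E°(Cu²⁺/Cu⁺) − E°(Na⁺/Na).
So E°(Na⁺/Na) = E°(Cu²⁺/Cu⁺) − E°cell = (+0.16) − (+2.870) = -2.71 V.

-2.71 V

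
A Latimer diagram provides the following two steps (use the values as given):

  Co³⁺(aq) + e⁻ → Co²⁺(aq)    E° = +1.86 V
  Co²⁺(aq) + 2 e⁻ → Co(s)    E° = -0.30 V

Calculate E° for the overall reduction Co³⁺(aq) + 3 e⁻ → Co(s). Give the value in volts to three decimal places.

Standard free energies of sequential steps add: ΔG°₃ = ΔG°₁ + ΔG°₂, so n₃E°₃ = n₁E°₁ + n₂E°₂.
E°₃ = (1×+1.86 + 2×-0.30) / 3 = (+1.260) / 3 = +0.420 V.
Simply averaging or adding the two E° values would be wrong; the electron-weighted sum is required.

+0.420 V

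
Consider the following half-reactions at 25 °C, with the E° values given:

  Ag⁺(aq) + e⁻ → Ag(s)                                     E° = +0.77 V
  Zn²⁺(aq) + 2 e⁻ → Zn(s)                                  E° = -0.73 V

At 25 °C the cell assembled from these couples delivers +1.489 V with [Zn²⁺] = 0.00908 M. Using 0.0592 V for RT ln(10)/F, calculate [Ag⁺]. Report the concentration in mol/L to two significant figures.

0.062 M

Ag⁺/Ag is the cathode, Zn²⁺/Zn the anode: E°cell = +1.50 V, n = 2.
Overall reaction: 2 Ag⁺(aq) + Zn(s) → 2 Ag(s) + Zn²⁺(aq); Q = [Zn²⁺]^1/[Ag⁺]^2.
From E = E° − (0.0592/n) log Q: log Q = (E° − E)·n/0.0592 = (+1.50 − (+1.489))·2/0.0592 = 0.3716.
So 2·log[Ag⁺] = 1·log(0.00908) − log Q = -2.0419 − (0.3716) = -2.4135; log[Ag⁺] = -2.4135 / 2 = -1.2067; [Ag⁺] = 10^(-1.2067) ≈ 0.062 M.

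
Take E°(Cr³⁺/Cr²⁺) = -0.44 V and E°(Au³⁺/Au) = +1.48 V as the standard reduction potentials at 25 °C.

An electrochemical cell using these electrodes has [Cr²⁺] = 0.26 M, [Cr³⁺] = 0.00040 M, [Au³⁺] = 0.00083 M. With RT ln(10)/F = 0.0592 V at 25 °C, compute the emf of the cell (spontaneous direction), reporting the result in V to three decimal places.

+2.026 V

Au³⁺/Au is the cathode (higher E°), Cr³⁺/Cr²⁺ the anode: E°cell = +1.48 − (-0.44) = +1.92 V, n = 3.
Overall: Au³⁺(aq) + 3 Cr²⁺(aq) → Au(s) + 3 Cr³⁺(aq)
Q = [Cr³⁺]^3 / ([Au³⁺]·[Cr²⁺]^3); log Q = -5.358.
E = E° − (0.0592/n) log Q = +1.92 − (0.0592/3)(-5.358) = +2.026 V.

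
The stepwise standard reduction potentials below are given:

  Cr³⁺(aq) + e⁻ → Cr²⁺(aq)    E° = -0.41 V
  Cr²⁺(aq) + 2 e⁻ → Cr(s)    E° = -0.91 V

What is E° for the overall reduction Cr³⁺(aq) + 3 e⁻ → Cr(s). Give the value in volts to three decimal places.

Standard free energies of sequential steps add: ΔG°₃ = ΔG°₁ + ΔG°₂, so n₃E°₃ = n₁E°₁ + n₂E°₂.
E°₃ = (1×-0.41 + 2×-0.91) / 3 = (-2.230) / 3 = -0.743 V.

-0.743 V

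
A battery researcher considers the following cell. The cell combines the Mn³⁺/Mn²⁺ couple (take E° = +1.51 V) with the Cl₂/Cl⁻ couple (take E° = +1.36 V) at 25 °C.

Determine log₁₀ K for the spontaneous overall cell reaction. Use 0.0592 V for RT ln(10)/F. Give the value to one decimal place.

5.1

Cathode: Mn³⁺/Mn²⁺; anode: Cl₂/Cl⁻. E°cell = +0.15 V, n = 2.
log K = nE°cell / 0.0592 = (2)(+0.15) / 0.0592 = 5.1.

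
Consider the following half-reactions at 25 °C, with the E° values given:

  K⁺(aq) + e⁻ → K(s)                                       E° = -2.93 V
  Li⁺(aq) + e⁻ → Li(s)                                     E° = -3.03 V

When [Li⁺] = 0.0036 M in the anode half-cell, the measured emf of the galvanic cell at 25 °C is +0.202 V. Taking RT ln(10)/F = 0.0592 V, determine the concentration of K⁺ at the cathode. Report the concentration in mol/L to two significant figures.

K⁺/K is the cathode, Li⁺/Li the anode: E°cell = +0.10 V, n = 1.
Overall reaction: K⁺(aq) + Li(s) → K(s) + Li⁺(aq); Q = [Li⁺]^1/[K⁺]^1.
From E = E° − (0.0592/n) log Q: log Q = (E° − E)·n/0.0592 = (+0.10 − (+0.202))·1/0.0592 = -1.7230.
So 1·log[K⁺] = 1·log(0.0036) − log Q = -2.4437 − (-1.7230) = -0.7207; [K⁺] = 10^(-0.7207) ≈ 0.19 M.

0.19 M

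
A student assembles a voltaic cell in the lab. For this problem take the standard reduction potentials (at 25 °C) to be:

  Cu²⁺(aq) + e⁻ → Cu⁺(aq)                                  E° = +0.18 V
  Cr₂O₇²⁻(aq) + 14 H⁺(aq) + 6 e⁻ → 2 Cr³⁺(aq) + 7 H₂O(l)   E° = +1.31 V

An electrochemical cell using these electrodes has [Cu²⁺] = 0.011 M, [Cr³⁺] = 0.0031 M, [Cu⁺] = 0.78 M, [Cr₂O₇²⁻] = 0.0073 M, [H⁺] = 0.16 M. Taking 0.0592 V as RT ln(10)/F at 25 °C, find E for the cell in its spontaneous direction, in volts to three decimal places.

Cr₂O₇²⁻/Cr³⁺ is the cathode (higher E°), Cu²⁺/Cu⁺ the anode: E°cell = +1.31 − (+0.18) = +1.13 V, n = 6.
Overall: Cr₂O₇²⁻(aq) + 14 H⁺(aq) + 6 Cu⁺(aq) → 2 Cr³⁺(aq) + 7 H₂O(l) + 6 Cu²⁺(aq)
Q = [Cr³⁺]^2·[Cu²⁺]^6 / ([Cr₂O₇²⁻]·[H⁺]^14·[Cu⁺]^6); log Q = -2.842.
E = E° − (0.0592/n) log Q = +1.13 − (0.0592/6)(-2.842) = +1.158 V.

+1.158 V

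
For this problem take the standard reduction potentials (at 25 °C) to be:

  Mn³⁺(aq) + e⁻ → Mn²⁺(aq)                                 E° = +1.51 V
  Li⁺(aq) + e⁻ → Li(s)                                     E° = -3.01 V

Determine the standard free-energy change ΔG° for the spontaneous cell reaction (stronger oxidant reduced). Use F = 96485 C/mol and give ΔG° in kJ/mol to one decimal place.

Mn³⁺/Mn²⁺ (E° = +1.51 V) is the cathode; Li⁺/Li (E° = -3.01 V) is the anode, so E°cell = +4.52 V.
Balancing electrons gives n = 1 (lcm of 1 and 1).
ΔG° = −nFE° = −(1)(96485)(+4.52) = -436,112 J = -436.1 kJ/mol.

-436.1 kJ/mol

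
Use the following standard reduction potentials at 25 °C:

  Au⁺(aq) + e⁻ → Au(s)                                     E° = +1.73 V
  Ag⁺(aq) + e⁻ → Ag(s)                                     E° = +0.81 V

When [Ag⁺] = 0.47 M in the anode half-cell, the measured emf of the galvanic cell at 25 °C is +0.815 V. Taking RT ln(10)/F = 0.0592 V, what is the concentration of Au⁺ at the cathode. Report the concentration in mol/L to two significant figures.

0.0079 M

Au⁺/Au is the cathode, Ag⁺/Ag the anode: E°cell = +0.92 V, n = 1.
Overall reaction: Au⁺(aq) + Ag(s) → Au(s) + Ag⁺(aq); Q = [Ag⁺]^1/[Au⁺]^1.
From E = E° − (0.0592/n) log Q: log Q = (E° − E)·n/0.0592 = (+0.92 − (+0.815))·1/0.0592 = 1.7736.
So 1·log[Au⁺] = 1·log(0.47) − log Q = -0.3279 − (1.7736) = -2.1015; [Au⁺] = 10^(-2.1015) ≈ 0.0079 M.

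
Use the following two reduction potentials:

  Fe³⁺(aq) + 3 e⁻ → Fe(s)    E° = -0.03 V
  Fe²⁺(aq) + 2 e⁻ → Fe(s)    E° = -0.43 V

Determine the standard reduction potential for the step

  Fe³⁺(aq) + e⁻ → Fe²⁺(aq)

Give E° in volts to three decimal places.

+0.770 V

Sequential free energies add, so n₃E°₃ = n₁E°₁ + n₂E°₂.
With n₃ = 3, and the known step contributing 2×(-0.43) V, the unknown satisfies 1·E° = 3×(-0.03) − 2×(-0.43) = +0.770.
E° = +0.770 / 1 = +0.770 V.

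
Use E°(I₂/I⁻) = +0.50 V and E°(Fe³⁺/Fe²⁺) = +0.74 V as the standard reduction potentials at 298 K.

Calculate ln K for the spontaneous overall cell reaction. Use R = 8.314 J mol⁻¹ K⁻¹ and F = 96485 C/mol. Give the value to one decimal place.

Cathode: Fe³⁺/Fe²⁺; anode: I₂/I⁻. E°cell = (+0.74) − (+0.50) = +0.24 V, with n = 2.
ΔG° = −nFE° = −RT ln K, so ln K = nFE°/(RT) = (2)(96485)(+0.24) / ((8.314)(298)) = 18.693.

18.7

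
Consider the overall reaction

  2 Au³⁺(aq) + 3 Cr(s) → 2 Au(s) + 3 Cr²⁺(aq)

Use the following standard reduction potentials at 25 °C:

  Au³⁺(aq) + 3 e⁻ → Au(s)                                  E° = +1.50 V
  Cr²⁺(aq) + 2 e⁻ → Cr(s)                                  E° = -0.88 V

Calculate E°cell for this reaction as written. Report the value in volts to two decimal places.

+2.38 V

The Au³⁺/Au couple has the higher reduction potential, so it is the cathode; Cr²⁺/Cr is oxidised at the anode.
E°cell = E°(cathode) − E°(anode) = (+1.50) − (-0.88) = +2.38 V.
Since E°cell > 0, the reaction is spontaneous under standard conditions.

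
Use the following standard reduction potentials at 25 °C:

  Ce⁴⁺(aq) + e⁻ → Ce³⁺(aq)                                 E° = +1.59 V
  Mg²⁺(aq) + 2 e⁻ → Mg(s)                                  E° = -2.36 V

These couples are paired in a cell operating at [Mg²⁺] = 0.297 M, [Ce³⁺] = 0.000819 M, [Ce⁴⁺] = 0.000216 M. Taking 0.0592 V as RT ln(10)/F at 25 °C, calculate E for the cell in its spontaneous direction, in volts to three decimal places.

+3.931 V

Ce⁴⁺/Ce³⁺ is the cathode (higher E°), Mg²⁺/Mg the anode: E°cell = +1.59 − (-2.36) = +3.95 V, n = 2.
Overall: 2 Ce⁴⁺(aq) + Mg(s) → 2 Ce³⁺(aq) + Mg²⁺(aq)
Q = [Ce³⁺]^2·[Mg²⁺] / ([Ce⁴⁺]^2); log Q = 0.630.
E = E° − (0.0592/n) log Q = +3.95 − (0.0592/2)(0.630) = +3.931 V.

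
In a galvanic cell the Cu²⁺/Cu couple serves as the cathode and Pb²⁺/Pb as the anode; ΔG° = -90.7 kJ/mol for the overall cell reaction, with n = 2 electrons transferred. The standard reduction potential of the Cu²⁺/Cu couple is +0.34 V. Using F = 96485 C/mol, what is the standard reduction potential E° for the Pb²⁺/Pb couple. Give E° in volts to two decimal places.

-0.13 V

E°cell = −ΔG°/(nF) = −(-90.7×10³)/((2)(96485)) = +0.470 V.
Since Cu²⁺/Cu is the cathode and Pb²⁺/Pb the anode, E°cell = E°(Cu²⁺/Cu) − E°(Pb²⁺/Pb).
So E°(Pb²⁺/Pb) = E°(Cu²⁺/Cu) − E°cell = (+0.34) − (+0.470) = -0.13 V.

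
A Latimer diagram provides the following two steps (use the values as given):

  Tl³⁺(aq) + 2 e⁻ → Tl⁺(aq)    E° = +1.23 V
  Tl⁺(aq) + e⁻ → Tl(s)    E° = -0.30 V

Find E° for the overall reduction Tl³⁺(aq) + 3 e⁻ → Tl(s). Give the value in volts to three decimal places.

+0.720 V

Adding the free-energy changes (−nFE°) of the two steps gives −n₃FE°₃ = −n₁FE°₁ − n₂FE°₂.
E°₃ = (2×+1.23 + 1×-0.30) / 3 = (+2.160) / 3 = +0.720 V.
Simply averaging or adding the two E° values would be wrong; the electron-weighted sum is required.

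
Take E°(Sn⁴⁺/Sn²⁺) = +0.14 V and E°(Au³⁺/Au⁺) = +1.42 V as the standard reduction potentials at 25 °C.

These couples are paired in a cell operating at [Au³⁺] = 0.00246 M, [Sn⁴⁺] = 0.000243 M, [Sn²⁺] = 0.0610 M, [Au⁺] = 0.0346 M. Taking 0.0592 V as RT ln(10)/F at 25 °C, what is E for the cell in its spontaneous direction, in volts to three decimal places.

+1.317 V

Au³⁺/Au⁺ is the cathode (higher E°), Sn⁴⁺/Sn²⁺ the anode: E°cell = +1.42 − (+0.14) = +1.28 V, n = 2.
Overall: Au³⁺(aq) + Sn²⁺(aq) → Au⁺(aq) + Sn⁴⁺(aq)
Q = [Au⁺]·[Sn⁴⁺] / ([Au³⁺]·[Sn²⁺]); log Q = -1.252.
E = E° − (0.0592/n) log Q = +1.28 − (0.0592/2)(-1.252) = +1.317 V.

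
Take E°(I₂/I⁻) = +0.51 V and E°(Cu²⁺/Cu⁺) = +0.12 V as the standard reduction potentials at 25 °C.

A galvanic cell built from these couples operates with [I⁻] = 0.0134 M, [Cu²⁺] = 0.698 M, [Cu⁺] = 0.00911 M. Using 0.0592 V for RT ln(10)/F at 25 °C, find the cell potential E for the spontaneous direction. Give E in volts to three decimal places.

+0.389 V

I₂/I⁻ is the cathode (higher E°), Cu²⁺/Cu⁺ the anode: E°cell = +0.51 − (+0.12) = +0.39 V, n = 2.
Overall: I₂(s) + 2 Cu⁺(aq) → 2 I⁻(aq) + 2 Cu²⁺(aq)
Q = [I⁻]^2·[Cu²⁺]^2 / ([Cu⁺]^2); log Q = 0.023.
E = E° − (0.0592/n) log Q = +0.39 − (0.0592/2)(0.023) = +0.389 V.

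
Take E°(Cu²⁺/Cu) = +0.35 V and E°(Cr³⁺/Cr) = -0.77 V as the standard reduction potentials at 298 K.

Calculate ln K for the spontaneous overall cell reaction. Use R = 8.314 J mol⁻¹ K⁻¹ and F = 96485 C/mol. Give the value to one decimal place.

Cathode: Cu²⁺/Cu; anode: Cr³⁺/Cr. E°cell = (+0.35) − (-0.77) = +1.12 V, with n = 6.
ΔG° = −nFE° = −RT ln K, so ln K = nFE°/(RT) = (6)(96485)(+1.12) / ((8.314)(298)) = 261.699.

261.7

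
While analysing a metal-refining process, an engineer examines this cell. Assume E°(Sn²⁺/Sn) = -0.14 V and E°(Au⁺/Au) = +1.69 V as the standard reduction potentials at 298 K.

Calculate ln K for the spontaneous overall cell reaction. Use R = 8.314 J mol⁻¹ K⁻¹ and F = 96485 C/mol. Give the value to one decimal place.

Cathode: Au⁺/Au; anode: Sn²⁺/Sn. E°cell = (+1.69) − (-0.14) = +1.83 V, with n = 2.
ΔG° = −nFE° = −RT ln K, so ln K = nFE°/(RT) = (2)(96485)(+1.83) / ((8.314)(298)) = 142.533.

142.5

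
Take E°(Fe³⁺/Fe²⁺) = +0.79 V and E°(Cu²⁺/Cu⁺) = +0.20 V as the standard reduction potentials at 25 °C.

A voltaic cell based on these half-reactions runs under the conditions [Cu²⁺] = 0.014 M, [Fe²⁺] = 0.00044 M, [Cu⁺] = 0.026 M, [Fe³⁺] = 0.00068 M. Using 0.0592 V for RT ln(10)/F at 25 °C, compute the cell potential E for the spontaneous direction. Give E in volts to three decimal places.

+0.617 V

Fe³⁺/Fe²⁺ is the cathode (higher E°), Cu²⁺/Cu⁺ the anode: E°cell = +0.79 − (+0.20) = +0.59 V, n = 1.
Overall: Fe³⁺(aq) + Cu⁺(aq) → Fe²⁺(aq) + Cu²⁺(aq)
Q = [Fe²⁺]·[Cu²⁺] / ([Fe³⁺]·[Cu⁺]); log Q = -0.458.
E = E° − (0.0592/n) log Q = +0.59 − (0.0592/1)(-0.458) = +0.617 V.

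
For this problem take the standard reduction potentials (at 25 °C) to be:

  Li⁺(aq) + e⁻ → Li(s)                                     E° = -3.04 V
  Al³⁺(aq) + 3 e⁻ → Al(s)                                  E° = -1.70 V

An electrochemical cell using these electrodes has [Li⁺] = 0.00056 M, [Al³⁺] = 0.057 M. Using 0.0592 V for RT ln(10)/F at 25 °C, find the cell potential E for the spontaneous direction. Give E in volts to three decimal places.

+1.508 V

Al³⁺/Al is the cathode (higher E°), Li⁺/Li the anode: E°cell = -1.70 − (-3.04) = +1.34 V, n = 3.
Overall: Al³⁺(aq) + 3 Li(s) → Al(s) + 3 Li⁺(aq)
Q = [Li⁺]^3 / ([Al³⁺]); log Q = -8.511.
E = E° − (0.0592/n) log Q = +1.34 − (0.0592/3)(-8.511) = +1.508 V.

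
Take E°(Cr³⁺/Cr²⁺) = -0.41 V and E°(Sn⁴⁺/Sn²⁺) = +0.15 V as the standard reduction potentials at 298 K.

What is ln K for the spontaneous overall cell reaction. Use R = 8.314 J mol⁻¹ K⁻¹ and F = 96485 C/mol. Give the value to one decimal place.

Cathode: Sn⁴⁺/Sn²⁺; anode: Cr³⁺/Cr²⁺. E°cell = (+0.15) − (-0.41) = +0.56 V, with n = 2.
ΔG° = −nFE° = −RT ln K, so ln K = nFE°/(RT) = (2)(96485)(+0.56) / ((8.314)(298)) = 43.617.

43.6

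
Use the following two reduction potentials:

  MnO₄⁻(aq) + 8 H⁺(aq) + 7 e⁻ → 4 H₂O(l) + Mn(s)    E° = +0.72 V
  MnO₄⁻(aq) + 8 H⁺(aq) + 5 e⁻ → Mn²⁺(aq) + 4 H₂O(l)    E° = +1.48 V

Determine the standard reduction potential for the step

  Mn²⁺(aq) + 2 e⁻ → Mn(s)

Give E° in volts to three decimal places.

-1.180 V

Sequential free energies add, so n₃E°₃ = n₁E°₁ + n₂E°₂.
With n₃ = 7, and the known step contributing 5×(+1.48) V, the unknown satisfies 2·E° = 7×(+0.72) − 5×(+1.48) = -2.360.
E° = -2.360 / 2 = -1.180 V.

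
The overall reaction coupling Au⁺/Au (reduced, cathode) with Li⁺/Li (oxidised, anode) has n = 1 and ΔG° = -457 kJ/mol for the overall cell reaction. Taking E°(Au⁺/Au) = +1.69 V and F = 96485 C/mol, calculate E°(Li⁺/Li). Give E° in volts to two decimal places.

-3.05 V

E°cell = −ΔG°/(nF) = −(-457×10³)/((1)(96485)) = +4.736 V.
Since Au⁺/Au is the cathode and Li⁺/Li the anode, E°cell = E°(Au⁺/Au) − E°(Li⁺/Li).
So E°(Li⁺/Li) = E°(Au⁺/Au) − E°cell = (+1.69) − (+4.736) = -3.05 V.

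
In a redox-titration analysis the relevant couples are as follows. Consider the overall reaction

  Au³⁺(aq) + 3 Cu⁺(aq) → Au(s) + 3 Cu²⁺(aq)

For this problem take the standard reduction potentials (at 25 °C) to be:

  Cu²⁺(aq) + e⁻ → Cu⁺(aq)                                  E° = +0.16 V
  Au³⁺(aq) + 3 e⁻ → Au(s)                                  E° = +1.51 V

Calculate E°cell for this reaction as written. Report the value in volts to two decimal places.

+1.35 V

The Au³⁺/Au couple has the higher reduction potential, so it is the cathode; Cu²⁺/Cu⁺ is oxidised at the anode.
E°cell = E°(cathode) − E°(anode) = (+1.51) − (+0.16) = +1.35 V.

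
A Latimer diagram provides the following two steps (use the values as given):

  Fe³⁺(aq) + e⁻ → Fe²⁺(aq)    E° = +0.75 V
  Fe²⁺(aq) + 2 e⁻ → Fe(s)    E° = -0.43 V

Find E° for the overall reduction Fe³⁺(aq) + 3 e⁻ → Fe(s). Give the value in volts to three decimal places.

-0.037 V

Adding the free-energy changes (−nFE°) of the two steps gives −n₃FE°₃ = −n₁FE°₁ − n₂FE°₂.
E°₃ = (1×+0.75 + 2×-0.43) / 3 = (-0.110) / 3 = -0.037 V.
E° values themselves are not directly additive — weighting by electron count is essential.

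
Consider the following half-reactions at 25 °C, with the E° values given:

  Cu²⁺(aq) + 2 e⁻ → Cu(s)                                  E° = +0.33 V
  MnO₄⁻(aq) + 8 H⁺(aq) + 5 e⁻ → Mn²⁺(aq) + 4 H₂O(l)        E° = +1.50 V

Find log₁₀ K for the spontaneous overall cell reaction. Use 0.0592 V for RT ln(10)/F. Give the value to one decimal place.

197.6

Cathode: MnO₄⁻/Mn²⁺; anode: Cu²⁺/Cu. E°cell = +1.17 V, n = 10.
log K = nE°cell / 0.0592 = (10)(+1.17) / 0.0592 = 197.6.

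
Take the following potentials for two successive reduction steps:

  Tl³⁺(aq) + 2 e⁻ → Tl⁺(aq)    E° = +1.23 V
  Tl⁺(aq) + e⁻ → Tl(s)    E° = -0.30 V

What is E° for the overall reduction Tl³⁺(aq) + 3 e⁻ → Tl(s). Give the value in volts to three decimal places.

Adding the free-energy changes (−nFE°) of the two steps gives −n₃FE°₃ = −n₁FE°₁ − n₂FE°₂.
E°₃ = (2×+1.23 + 1×-0.30) / 3 = (+2.160) / 3 = +0.720 V.

+0.720 V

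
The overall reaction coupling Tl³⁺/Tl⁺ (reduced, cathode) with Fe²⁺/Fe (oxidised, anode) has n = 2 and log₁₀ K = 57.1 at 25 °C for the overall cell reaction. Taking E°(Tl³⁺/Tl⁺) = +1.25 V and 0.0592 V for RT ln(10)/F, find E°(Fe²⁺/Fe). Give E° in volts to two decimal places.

-0.44 V

E°cell = (0.0592/n)·log K = (0.0592/2)(57.1) = +1.690 V.
Since Tl³⁺/Tl⁺ is the cathode and Fe²⁺/Fe the anode, E°cell = E°(Tl³⁺/Tl⁺) − E°(Fe²⁺/Fe).
So E°(Fe²⁺/Fe) = E°(Tl³⁺/Tl⁺) − E°cell = (+1.25) − (+1.690) = -0.44 V.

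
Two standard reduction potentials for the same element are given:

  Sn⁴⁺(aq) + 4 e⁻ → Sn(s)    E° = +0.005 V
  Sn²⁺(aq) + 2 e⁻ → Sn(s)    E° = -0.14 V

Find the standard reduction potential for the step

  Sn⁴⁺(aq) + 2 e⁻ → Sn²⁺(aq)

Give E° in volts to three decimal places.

+0.150 V

Sequential free energies add, so n₃E°₃ = n₁E°₁ + n₂E°₂.
With n₃ = 4, and the known step contributing 2×(-0.14) V, the unknown satisfies 2·E° = 4×(+0.005) − 2×(-0.14) = +0.300.
E° = +0.300 / 2 = +0.150 V.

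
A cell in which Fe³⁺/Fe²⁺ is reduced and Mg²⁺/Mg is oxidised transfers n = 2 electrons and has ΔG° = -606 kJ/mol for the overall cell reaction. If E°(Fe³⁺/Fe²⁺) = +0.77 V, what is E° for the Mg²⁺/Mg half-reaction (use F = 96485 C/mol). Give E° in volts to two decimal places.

E°cell = −ΔG°/(nF) = −(-606×10³)/((2)(96485)) = +3.140 V.
Since Fe³⁺/Fe²⁺ is the cathode and Mg²⁺/Mg the anode, E°cell = E°(Fe³⁺/Fe²⁺) − E°(Mg²⁺/Mg).
So E°(Mg²⁺/Mg) = E°(Fe³⁺/Fe²⁺) − E°cell = (+0.77) − (+3.140) = -2.37 V.

-2.37 V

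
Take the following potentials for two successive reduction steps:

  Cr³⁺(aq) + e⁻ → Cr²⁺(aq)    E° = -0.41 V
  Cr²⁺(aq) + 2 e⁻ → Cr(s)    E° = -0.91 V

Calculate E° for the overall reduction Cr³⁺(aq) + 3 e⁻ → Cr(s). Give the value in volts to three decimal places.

Since ΔG° = −nFE° is additive over sequential reductions, n₃E°₃ = n₁E°₁ + n₂E°₂.
E°₃ = (1×-0.41 + 2×-0.91) / 3 = (-2.230) / 3 = -0.743 V.

-0.743 V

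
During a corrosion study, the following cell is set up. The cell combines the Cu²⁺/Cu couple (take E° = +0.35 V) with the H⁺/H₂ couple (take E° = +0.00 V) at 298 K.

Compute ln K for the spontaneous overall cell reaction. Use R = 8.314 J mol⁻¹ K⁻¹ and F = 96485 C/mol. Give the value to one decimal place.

27.3

Cathode: Cu²⁺/Cu; anode: H⁺/H₂. E°cell = (+0.35) − (+0.00) = +0.35 V, with n = 2.
ΔG° = −nFE° = −RT ln K, so ln K = nFE°/(RT) = (2)(96485)(+0.35) / ((8.314)(298)) = 27.260.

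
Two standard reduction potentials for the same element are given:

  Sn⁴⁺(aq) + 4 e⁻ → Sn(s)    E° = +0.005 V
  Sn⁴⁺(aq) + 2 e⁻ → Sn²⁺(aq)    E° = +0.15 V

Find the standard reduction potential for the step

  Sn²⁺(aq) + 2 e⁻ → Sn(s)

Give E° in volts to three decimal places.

-0.140 V

Sequential free energies add, so n₃E°₃ = n₁E°₁ + n₂E°₂.
With n₃ = 4, and the known step contributing 2×(+0.15) V, the unknown satisfies 2·E° = 4×(+0.005) − 2×(+0.15) = -0.280.
E° = -0.280 / 2 = -0.140 V.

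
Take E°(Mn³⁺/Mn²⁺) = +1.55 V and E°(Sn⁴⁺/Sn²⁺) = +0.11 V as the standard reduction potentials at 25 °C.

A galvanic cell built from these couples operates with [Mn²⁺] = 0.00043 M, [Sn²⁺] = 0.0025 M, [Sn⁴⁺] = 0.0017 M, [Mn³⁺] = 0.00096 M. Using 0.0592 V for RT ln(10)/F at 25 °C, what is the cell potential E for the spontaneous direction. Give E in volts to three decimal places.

+1.466 V

Mn³⁺/Mn²⁺ is the cathode (higher E°), Sn⁴⁺/Sn²⁺ the anode: E°cell = +1.55 − (+0.11) = +1.44 V, n = 2.
Overall: 2 Mn³⁺(aq) + Sn²⁺(aq) → 2 Mn²⁺(aq) + Sn⁴⁺(aq)
Q = [Mn²⁺]^2·[Sn⁴⁺] / ([Mn³⁺]^2·[Sn²⁺]); log Q = -0.865.
E = E° − (0.0592/n) log Q = +1.44 − (0.0592/2)(-0.865) = +1.466 V.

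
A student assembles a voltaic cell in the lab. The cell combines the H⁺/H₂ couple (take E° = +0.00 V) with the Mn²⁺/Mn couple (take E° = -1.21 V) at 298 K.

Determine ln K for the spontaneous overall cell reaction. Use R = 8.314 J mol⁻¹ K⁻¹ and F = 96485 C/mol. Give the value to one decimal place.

94.2

Cathode: H⁺/H₂; anode: Mn²⁺/Mn. E°cell = (+0.00) − (-1.21) = +1.21 V, with n = 2.
ΔG° = −nFE° = −RT ln K, so ln K = nFE°/(RT) = (2)(96485)(+1.21) / ((8.314)(298)) = 94.243.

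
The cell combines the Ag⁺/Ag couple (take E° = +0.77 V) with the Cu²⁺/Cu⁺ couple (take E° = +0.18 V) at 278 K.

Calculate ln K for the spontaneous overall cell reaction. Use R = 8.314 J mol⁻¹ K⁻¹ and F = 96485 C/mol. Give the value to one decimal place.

Cathode: Ag⁺/Ag; anode: Cu²⁺/Cu⁺. E°cell = (+0.77) − (+0.18) = +0.59 V, with n = 1.
ΔG° = −nFE° = −RT ln K, so ln K = nFE°/(RT) = (1)(96485)(+0.59) / ((8.314)(278)) = 24.630.

24.6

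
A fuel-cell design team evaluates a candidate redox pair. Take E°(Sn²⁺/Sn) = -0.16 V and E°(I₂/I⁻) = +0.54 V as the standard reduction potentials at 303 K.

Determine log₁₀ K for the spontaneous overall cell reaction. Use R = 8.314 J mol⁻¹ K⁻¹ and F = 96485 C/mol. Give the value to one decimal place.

23.3

Cathode: I₂/I⁻; anode: Sn²⁺/Sn. E°cell = (+0.54) − (-0.16) = +0.70 V, with n = 2.
ΔG° = −nFE° = −RT ln K, so ln K = nFE°/(RT) = (2)(96485)(+0.70) / ((8.314)(303)) = 53.621.
log₁₀ K = 53.621 / ln 10 = 23.3.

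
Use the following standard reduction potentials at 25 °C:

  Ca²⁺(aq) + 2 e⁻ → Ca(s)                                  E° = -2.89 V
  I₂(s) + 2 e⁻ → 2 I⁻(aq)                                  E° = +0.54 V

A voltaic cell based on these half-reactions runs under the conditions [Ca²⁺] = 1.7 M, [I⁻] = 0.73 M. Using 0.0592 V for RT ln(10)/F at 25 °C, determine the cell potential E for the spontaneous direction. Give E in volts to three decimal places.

+3.431 V

I₂/I⁻ is the cathode (higher E°), Ca²⁺/Ca the anode: E°cell = +0.54 − (-2.89) = +3.43 V, n = 2.
Overall: I₂(s) + Ca(s) → 2 I⁻(aq) + Ca²⁺(aq)
Q = [I⁻]^2·[Ca²⁺]; log Q = -0.043.
E = E° − (0.0592/n) log Q = +3.43 − (0.0592/2)(-0.043) = +3.431 V.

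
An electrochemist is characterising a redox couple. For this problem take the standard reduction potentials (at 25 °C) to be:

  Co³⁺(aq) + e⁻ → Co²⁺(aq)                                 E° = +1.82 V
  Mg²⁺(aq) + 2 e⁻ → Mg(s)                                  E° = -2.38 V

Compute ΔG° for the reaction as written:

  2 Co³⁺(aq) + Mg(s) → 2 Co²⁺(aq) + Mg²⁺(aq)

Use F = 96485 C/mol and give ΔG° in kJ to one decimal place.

As written, Co³⁺/Co²⁺ is reduced (cathode) and Mg²⁺/Mg is oxidised (anode), so E°cell = (+1.82) − (-2.38) = +4.20 V.
Balancing electrons gives n = 2.
ΔG° = −nFE° = −(2)(96485)(+4.20) = -810,474 J = -810.5 kJ.

-810.5 kJ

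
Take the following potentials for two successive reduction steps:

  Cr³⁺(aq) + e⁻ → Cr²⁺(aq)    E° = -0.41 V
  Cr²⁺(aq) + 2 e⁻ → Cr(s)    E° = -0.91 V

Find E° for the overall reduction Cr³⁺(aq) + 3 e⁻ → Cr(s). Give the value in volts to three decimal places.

Since ΔG° = −nFE° is additive over sequential reductions, n₃E°₃ = n₁E°₁ + n₂E°₂.
E°₃ = (1×-0.41 + 2×-0.91) / 3 = (-2.230) / 3 = -0.743 V.
Simply averaging or adding the two E° values would be wrong; the electron-weighted sum is required.

-0.743 V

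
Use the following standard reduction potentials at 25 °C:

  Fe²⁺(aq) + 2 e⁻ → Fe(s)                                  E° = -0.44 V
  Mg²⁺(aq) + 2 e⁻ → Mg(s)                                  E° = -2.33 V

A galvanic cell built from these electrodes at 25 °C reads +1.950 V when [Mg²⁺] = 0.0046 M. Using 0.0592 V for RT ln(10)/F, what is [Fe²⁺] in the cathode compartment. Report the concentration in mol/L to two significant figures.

0.49 M

Fe²⁺/Fe is the cathode, Mg²⁺/Mg the anode: E°cell = +1.89 V, n = 2.
Overall reaction: Fe²⁺(aq) + Mg(s) → Fe(s) + Mg²⁺(aq); Q = [Mg²⁺]^1/[Fe²⁺]^1.
From E = E° − (0.0592/n) log Q: log Q = (E° − E)·n/0.0592 = (+1.89 − (+1.950))·2/0.0592 = -2.0270.
So 1·log[Fe²⁺] = 1·log(0.0046) − log Q = -2.3372 − (-2.0270) = -0.3102; [Fe²⁺] = 10^(-0.3102) ≈ 0.49 M.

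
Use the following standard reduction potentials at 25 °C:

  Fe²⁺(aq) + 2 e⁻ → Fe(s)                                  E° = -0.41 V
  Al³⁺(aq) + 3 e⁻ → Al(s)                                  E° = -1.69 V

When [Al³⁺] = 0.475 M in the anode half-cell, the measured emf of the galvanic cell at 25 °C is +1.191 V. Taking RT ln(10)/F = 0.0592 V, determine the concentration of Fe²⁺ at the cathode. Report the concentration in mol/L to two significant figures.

Fe²⁺/Fe is the cathode, Al³⁺/Al the anode: E°cell = +1.28 V, n = 6.
Overall reaction: 3 Fe²⁺(aq) + 2 Al(s) → 3 Fe(s) + 2 Al³⁺(aq); Q = [Al³⁺]^2/[Fe²⁺]^3.
From E = E° − (0.0592/n) log Q: log Q = (E° − E)·n/0.0592 = (+1.28 − (+1.191))·6/0.0592 = 9.0203.
So 3·log[Fe²⁺] = 2·log(0.475) − log Q = -0.6466 − (9.0203) = -9.6669; log[Fe²⁺] = -9.6669 / 3 = -3.2223; [Fe²⁺] = 10^(-3.2223) ≈ 0.00060 M.

0.00060 M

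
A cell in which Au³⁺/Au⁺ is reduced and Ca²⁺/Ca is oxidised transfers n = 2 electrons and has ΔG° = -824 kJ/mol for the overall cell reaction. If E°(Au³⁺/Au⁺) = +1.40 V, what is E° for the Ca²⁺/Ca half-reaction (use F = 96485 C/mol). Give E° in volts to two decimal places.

E°cell = −ΔG°/(nF) = −(-824×10³)/((2)(96485)) = +4.270 V.
Since Au³⁺/Au⁺ is the cathode and Ca²⁺/Ca the anode, E°cell = E°(Au³⁺/Au⁺) − E°(Ca²⁺/Ca).
So E°(Ca²⁺/Ca) = E°(Au³⁺/Au⁺) − E°cell = (+1.40) − (+4.270) = -2.87 V.

-2.87 V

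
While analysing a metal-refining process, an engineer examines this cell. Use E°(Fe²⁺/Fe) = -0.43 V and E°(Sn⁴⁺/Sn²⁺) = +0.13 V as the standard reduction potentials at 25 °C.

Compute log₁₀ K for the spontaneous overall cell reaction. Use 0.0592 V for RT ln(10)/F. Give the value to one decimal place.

18.9

Cathode: Sn⁴⁺/Sn²⁺; anode: Fe²⁺/Fe. E°cell = +0.56 V, n = 2.
log K = nE°cell / 0.0592 = (2)(+0.56) / 0.0592 = 18.9.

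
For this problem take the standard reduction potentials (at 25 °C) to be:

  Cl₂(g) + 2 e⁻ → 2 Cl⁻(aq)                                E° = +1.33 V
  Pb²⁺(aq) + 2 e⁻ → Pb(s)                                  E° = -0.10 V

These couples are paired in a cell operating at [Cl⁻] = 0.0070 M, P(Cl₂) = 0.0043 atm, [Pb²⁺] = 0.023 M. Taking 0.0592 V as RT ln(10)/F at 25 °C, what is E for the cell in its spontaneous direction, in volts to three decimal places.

Cl₂/Cl⁻ is the cathode (higher E°), Pb²⁺/Pb the anode: E°cell = +1.33 − (-0.10) = +1.43 V, n = 2.
Overall: Cl₂(g) + Pb(s) → 2 Cl⁻(aq) + Pb²⁺(aq)
Q = [Cl⁻]^2·[Pb²⁺] / (P(Cl₂)); log Q = -3.582.
E = E° − (0.0592/n) log Q = +1.43 − (0.0592/2)(-3.582) = +1.536 V.

+1.536 V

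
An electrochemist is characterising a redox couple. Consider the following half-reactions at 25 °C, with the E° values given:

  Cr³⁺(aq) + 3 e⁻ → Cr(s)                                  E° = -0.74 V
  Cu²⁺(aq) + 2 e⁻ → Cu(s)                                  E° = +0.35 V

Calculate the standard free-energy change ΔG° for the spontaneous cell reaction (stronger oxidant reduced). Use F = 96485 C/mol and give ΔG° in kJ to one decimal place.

Cu²⁺/Cu (E° = +0.35 V) is the cathode; Cr³⁺/Cr (E° = -0.74 V) is the anode, so E°cell = +1.09 V.
Balancing electrons gives n = 6 (lcm of 2 and 3).
ΔG° = −nFE° = −(6)(96485)(+1.09) = -631,012 J = -631.0 kJ.

-631.0 kJ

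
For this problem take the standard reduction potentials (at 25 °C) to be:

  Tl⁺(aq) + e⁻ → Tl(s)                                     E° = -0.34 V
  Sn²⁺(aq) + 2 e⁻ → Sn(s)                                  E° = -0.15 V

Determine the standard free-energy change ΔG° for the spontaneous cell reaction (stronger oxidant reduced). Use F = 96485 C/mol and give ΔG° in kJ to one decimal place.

Sn²⁺/Sn (E° = -0.15 V) is the cathode; Tl⁺/Tl (E° = -0.34 V) is the anode, so E°cell = +0.19 V.
Balancing electrons gives n = 2 (lcm of 2 and 1).
ΔG° = −nFE° = −(2)(96485)(+0.19) = -36,664 J = -36.7 kJ.

-36.7 kJ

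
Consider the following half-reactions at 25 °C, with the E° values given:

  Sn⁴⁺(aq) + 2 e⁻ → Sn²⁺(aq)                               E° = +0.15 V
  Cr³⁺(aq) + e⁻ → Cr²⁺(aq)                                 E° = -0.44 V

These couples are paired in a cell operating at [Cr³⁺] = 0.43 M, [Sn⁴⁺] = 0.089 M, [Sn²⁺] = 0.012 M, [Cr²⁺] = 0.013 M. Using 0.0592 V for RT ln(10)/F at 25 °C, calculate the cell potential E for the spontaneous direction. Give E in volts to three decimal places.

Sn⁴⁺/Sn²⁺ is the cathode (higher E°), Cr³⁺/Cr²⁺ the anode: E°cell = +0.15 − (-0.44) = +0.59 V, n = 2.
Overall: Sn⁴⁺(aq) + 2 Cr²⁺(aq) → Sn²⁺(aq) + 2 Cr³⁺(aq)
Q = [Sn²⁺]·[Cr³⁺]^2 / ([Sn⁴⁺]·[Cr²⁺]^2); log Q = 2.169.
E = E° − (0.0592/n) log Q = +0.59 − (0.0592/2)(2.169) = +0.526 V.

+0.526 V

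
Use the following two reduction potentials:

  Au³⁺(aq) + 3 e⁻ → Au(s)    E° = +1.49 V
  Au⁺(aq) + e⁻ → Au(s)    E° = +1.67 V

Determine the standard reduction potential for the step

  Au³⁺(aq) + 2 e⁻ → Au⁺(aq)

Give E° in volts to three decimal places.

+1.400 V

Sequential free energies add, so n₃E°₃ = n₁E°₁ + n₂E°₂.
With n₃ = 3, and the known step contributing 1×(+1.67) V, the unknown satisfies 2·E° = 3×(+1.49) − 1×(+1.67) = +2.800.
E° = +2.800 / 2 = +1.400 V.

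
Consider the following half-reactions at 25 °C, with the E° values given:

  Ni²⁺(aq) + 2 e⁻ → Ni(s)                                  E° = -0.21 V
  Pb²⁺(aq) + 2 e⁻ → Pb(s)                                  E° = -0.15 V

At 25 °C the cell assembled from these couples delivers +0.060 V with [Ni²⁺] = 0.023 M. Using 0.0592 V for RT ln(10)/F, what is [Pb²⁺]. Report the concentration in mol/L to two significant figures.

0.023 M

Pb²⁺/Pb is the cathode, Ni²⁺/Ni the anode: E°cell = +0.06 V, n = 2.
Overall reaction: Pb²⁺(aq) + Ni(s) → Pb(s) + Ni²⁺(aq); Q = [Ni²⁺]^1/[Pb²⁺]^1.
From E = E° − (0.0592/n) log Q: log Q = (E° − E)·n/0.0592 = (+0.06 − (+0.060))·2/0.0592 = 0.0000.
So 1·log[Pb²⁺] = 1·log(0.023) − log Q = -1.6383 − (0.0000) = -1.6383; [Pb²⁺] = 10^(-1.6383) ≈ 0.023 M.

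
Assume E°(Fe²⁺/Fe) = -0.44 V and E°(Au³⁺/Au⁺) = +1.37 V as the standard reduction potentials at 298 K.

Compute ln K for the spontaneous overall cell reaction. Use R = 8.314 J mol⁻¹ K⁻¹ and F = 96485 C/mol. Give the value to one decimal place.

Cathode: Au³⁺/Au⁺; anode: Fe²⁺/Fe. E°cell = (+1.37) − (-0.44) = +1.81 V, with n = 2.
ΔG° = −nFE° = −RT ln K, so ln K = nFE°/(RT) = (2)(96485)(+1.81) / ((8.314)(298)) = 140.975.

141.0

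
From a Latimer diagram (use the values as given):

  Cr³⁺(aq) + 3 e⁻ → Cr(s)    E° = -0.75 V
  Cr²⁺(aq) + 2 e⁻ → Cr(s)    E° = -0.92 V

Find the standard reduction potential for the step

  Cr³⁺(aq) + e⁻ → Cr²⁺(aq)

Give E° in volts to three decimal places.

Sequential free energies add, so n₃E°₃ = n₁E°₁ + n₂E°₂.
With n₃ = 3, and the known step contributing 2×(-0.92) V, the unknown satisfies 1·E° = 3×(-0.75) − 2×(-0.92) = -0.410.
E° = -0.410 / 1 = -0.410 V.

-0.410 V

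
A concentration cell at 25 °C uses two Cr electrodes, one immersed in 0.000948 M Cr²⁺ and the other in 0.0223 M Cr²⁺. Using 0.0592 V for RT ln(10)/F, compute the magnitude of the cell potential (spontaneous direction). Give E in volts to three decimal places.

For a concentration cell E°cell = 0. The 0.0223 M side is the cathode (reduction is favoured where [Cr²⁺] is higher).
With n = 2, E = −(0.0592/2) log([Cr²⁺]ₐₙ/[Cr²⁺]꜀ₐₜ) = −(0.0592/2) log(0.000948/0.0223) = −(0.0592/2)(-1.371) = +0.041 V.

+0.041 V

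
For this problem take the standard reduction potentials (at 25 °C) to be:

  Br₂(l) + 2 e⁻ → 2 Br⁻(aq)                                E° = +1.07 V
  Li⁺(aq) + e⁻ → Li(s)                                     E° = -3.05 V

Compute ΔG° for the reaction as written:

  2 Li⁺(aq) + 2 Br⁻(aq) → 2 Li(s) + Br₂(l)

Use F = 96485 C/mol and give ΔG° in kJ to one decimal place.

+795.0 kJ

As written, Li⁺/Li is reduced (cathode) and Br₂/Br⁻ is oxidised (anode), so E°cell = (-3.05) − (+1.07) = -4.12 V.
Balancing electrons gives n = 2.
ΔG° = −nFE° = −(2)(96485)(-4.12) = 795,036 J = +795.0 kJ.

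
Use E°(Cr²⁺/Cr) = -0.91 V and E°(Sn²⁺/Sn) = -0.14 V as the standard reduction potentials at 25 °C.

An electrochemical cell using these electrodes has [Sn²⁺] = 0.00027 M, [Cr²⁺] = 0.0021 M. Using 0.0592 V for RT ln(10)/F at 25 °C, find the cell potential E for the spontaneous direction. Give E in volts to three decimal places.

+0.744 V

Sn²⁺/Sn is the cathode (higher E°), Cr²⁺/Cr the anode: E°cell = -0.14 − (-0.91) = +0.77 V, n = 2.
Overall: Sn²⁺(aq) + Cr(s) → Sn(s) + Cr²⁺(aq)
Q = [Cr²⁺] / ([Sn²⁺]); log Q = 0.891.
E = E° − (0.0592/n) log Q = +0.77 − (0.0592/2)(0.891) = +0.744 V.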